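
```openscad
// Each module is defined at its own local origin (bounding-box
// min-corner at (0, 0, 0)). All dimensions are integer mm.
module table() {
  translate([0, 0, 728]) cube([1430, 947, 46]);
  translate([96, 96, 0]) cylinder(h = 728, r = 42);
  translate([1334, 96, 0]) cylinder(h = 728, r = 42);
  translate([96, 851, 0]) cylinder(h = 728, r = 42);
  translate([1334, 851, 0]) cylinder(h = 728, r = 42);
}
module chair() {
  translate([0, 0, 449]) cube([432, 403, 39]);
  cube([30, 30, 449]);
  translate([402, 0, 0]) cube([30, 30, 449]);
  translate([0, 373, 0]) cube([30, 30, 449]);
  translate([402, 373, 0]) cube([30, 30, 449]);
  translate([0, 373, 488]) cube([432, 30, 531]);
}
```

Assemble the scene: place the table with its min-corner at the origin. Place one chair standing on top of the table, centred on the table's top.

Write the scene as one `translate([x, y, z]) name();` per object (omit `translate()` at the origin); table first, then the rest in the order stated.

table();
translate([499, 272, 774]) chair();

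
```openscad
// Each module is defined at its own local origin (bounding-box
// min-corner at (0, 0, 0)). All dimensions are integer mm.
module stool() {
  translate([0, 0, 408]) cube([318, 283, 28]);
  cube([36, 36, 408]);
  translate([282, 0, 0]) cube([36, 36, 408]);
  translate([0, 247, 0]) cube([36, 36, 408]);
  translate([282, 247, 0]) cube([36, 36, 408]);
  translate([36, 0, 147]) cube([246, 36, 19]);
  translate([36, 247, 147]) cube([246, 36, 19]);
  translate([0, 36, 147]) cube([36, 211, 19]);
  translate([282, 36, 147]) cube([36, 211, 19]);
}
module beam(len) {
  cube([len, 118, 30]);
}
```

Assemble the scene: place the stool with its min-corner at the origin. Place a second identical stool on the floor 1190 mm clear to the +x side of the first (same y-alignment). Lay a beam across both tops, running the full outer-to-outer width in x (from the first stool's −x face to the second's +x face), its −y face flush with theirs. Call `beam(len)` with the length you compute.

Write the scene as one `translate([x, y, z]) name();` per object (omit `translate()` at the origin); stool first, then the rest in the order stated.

stool();
translate([1508, 0, 0]) stool();
translate([0, 0, 436]) beam(1826);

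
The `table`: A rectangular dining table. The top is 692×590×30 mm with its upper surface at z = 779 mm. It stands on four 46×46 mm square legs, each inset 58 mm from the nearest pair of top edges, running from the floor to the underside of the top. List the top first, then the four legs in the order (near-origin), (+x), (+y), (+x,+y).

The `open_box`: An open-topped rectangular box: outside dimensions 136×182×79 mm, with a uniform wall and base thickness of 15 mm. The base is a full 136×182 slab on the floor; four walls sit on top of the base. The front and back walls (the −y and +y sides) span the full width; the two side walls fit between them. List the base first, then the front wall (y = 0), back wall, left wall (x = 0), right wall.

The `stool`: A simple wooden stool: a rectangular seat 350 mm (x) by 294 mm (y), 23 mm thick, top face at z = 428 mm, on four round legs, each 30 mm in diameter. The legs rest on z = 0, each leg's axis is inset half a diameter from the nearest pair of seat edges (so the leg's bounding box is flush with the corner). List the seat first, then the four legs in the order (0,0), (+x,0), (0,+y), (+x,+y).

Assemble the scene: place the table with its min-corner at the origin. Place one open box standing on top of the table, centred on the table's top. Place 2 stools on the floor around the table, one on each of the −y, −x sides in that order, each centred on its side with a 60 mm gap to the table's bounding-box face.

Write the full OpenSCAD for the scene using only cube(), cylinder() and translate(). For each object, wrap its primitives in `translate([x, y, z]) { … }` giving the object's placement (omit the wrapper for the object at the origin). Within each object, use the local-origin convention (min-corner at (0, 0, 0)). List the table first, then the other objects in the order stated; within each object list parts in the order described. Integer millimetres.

translate([0, 0, 749]) cube([692, 590, 30]);
translate([58, 58, 0]) cube([46, 46, 749]);
translate([588, 58, 0]) cube([46, 46, 749]);
translate([58, 486, 0]) cube([46, 46, 749]);
translate([588, 486, 0]) cube([46, 46, 749]);
translate([278, 204, 779]) {
  cube([136, 182, 15]);
  translate([0, 0, 15]) cube([136, 15, 64]);
  translate([0, 167, 15]) cube([136, 15, 64]);
  translate([0, 15, 15]) cube([15, 152, 64]);
  translate([121, 15, 15]) cube([15, 152, 64]);
}
translate([171, -354, 0]) {
  translate([0, 0, 405]) cube([350, 294, 23]);
  translate([15, 15, 0]) cylinder(h = 405, r = 15);
  translate([335, 15, 0]) cylinder(h = 405, r = 15);
  translate([15, 279, 0]) cylinder(h = 405, r = 15);
  translate([335, 279, 0]) cylinder(h = 405, r = 15);
}
translate([-410, 148, 0]) {
  translate([0, 0, 405]) cube([350, 294, 23]);
  translate([15, 15, 0]) cylinder(h = 405, r = 15);
  translate([335, 15, 0]) cylinder(h = 405, r = 15);
  translate([15, 279, 0]) cylinder(h = 405, r = 15);
  translate([335, 279, 0]) cylinder(h = 405, r = 15);
}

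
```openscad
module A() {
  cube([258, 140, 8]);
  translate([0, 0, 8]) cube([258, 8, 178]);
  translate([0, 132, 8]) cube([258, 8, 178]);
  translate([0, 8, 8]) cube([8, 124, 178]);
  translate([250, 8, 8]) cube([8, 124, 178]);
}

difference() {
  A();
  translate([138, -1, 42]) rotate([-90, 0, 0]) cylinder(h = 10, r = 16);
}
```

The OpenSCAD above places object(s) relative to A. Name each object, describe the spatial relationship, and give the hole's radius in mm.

A is an open box. The open box has a circular hole through its front wall. The hole's radius is 16 mm.

The subtracted cylinder has r = 16 mm.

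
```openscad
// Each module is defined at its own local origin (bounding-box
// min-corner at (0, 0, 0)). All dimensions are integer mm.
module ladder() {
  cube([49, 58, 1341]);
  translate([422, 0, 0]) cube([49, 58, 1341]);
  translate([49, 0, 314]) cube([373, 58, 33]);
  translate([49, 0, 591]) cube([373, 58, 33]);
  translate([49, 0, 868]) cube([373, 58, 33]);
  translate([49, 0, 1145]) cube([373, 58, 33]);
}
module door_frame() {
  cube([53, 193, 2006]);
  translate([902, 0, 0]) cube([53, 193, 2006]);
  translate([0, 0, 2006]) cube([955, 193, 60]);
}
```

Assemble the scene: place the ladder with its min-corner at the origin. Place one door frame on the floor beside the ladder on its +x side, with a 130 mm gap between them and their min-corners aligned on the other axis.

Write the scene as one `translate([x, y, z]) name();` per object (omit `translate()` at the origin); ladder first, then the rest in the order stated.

ladder();
translate([601, 0, 0]) door_frame();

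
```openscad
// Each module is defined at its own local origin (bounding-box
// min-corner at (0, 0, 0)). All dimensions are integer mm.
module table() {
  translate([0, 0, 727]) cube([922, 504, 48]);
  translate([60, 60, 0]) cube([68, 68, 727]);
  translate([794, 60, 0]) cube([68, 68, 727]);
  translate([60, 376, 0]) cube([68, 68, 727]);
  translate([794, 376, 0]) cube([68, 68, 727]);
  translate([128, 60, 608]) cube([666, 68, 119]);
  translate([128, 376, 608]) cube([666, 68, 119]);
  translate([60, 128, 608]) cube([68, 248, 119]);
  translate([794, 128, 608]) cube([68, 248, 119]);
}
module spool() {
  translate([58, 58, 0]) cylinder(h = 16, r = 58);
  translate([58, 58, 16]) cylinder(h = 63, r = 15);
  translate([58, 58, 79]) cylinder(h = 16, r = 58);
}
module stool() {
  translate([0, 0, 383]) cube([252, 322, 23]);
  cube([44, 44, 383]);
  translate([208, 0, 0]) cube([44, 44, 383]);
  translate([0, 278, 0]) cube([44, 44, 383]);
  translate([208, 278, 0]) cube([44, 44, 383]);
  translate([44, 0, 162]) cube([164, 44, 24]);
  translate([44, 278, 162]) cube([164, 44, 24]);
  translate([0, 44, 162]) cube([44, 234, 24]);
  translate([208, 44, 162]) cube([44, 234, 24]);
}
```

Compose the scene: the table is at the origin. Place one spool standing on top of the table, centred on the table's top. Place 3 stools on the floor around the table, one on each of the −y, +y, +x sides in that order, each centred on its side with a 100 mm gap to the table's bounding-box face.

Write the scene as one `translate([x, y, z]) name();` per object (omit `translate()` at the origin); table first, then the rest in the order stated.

table();
translate([403, 194, 775]) spool();
translate([335, -422, 0]) stool();
translate([335, 604, 0]) stool();
translate([1022, 91, 0]) stool();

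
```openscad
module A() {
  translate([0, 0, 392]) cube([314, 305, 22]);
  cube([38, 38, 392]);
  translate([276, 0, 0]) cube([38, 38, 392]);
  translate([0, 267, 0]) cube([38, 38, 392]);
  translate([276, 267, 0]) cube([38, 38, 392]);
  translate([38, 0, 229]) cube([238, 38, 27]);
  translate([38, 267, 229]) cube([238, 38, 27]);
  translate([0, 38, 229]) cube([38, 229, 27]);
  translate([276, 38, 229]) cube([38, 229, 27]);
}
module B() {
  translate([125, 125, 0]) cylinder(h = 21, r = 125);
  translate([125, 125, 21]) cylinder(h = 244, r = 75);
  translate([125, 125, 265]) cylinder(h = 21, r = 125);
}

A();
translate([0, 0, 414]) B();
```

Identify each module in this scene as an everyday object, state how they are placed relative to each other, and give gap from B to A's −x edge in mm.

A is a stool. B is a spool. The spool is on top of the stool. The gap from the spool to the stool's −x edge is 0 mm.

The spool's min-x is at 0; the stool's min-x is 0; gap = 0 mm.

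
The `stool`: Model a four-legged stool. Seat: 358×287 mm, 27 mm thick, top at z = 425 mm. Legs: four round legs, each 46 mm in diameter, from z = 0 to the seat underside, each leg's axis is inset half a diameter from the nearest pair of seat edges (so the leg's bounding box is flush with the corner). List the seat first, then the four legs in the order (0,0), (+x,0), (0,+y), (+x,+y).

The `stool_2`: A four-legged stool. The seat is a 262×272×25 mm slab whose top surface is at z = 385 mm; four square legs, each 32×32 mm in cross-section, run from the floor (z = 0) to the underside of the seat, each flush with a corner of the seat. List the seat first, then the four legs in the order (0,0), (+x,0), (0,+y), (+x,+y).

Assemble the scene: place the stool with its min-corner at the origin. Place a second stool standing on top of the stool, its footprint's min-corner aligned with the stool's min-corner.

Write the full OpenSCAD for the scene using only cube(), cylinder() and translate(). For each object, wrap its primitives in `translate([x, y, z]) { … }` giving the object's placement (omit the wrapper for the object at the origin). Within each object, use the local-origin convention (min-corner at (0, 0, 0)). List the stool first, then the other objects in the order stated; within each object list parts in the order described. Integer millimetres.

translate([0, 0, 398]) cube([358, 287, 27]);
translate([23, 23, 0]) cylinder(h = 398, r = 23);
translate([335, 23, 0]) cylinder(h = 398, r = 23);
translate([23, 264, 0]) cylinder(h = 398, r = 23);
translate([335, 264, 0]) cylinder(h = 398, r = 23);
translate([0, 0, 425]) {
  translate([0, 0, 360]) cube([262, 272, 25]);
  cube([32, 32, 360]);
  translate([230, 0, 0]) cube([32, 32, 360]);
  translate([0, 240, 0]) cube([32, 32, 360]);
  translate([230, 240, 0]) cube([32, 32, 360]);
}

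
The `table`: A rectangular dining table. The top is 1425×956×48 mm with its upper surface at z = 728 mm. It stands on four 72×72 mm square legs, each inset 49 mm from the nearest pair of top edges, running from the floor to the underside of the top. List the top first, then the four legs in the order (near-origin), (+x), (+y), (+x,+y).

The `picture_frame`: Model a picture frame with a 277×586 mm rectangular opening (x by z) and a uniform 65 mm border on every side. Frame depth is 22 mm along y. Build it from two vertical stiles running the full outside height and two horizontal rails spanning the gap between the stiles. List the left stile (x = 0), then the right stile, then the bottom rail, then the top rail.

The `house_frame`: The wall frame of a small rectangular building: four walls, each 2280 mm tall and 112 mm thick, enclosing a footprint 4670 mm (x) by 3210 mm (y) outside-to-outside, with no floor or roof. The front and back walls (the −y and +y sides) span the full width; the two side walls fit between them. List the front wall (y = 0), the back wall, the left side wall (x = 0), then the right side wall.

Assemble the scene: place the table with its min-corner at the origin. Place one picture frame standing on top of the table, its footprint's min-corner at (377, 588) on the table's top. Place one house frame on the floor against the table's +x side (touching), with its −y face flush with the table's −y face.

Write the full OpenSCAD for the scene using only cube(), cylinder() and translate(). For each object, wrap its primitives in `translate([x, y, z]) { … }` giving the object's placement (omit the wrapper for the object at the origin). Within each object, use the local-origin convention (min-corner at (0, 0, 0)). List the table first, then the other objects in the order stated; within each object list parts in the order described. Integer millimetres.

translate([0, 0, 680]) cube([1425, 956, 48]);
translate([49, 49, 0]) cube([72, 72, 680]);
translate([1304, 49, 0]) cube([72, 72, 680]);
translate([49, 835, 0]) cube([72, 72, 680]);
translate([1304, 835, 0]) cube([72, 72, 680]);
translate([377, 588, 728]) {
  cube([65, 22, 716]);
  translate([342, 0, 0]) cube([65, 22, 716]);
  translate([65, 0, 0]) cube([277, 22, 65]);
  translate([65, 0, 651]) cube([277, 22, 65]);
}
translate([1425, 0, 0]) {
  cube([4670, 112, 2280]);
  translate([0, 3098, 0]) cube([4670, 112, 2280]);
  translate([0, 112, 0]) cube([112, 2986, 2280]);
  translate([4558, 112, 0]) cube([112, 2986, 2280]);
}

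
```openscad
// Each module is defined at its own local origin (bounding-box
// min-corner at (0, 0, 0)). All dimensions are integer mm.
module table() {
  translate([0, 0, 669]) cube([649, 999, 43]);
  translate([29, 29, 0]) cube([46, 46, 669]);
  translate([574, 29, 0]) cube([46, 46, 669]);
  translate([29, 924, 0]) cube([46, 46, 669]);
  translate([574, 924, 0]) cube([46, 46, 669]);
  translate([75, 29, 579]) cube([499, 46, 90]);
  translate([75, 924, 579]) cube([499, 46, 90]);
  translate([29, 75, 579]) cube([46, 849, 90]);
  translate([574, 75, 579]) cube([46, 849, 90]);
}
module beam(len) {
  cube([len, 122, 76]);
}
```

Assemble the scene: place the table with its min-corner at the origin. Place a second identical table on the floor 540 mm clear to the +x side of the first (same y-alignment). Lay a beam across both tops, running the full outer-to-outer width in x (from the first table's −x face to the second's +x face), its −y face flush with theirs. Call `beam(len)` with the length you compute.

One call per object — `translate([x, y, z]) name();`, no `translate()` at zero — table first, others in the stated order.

table();
translate([1189, 0, 0]) table();
translate([0, 0, 712]) beam(1838);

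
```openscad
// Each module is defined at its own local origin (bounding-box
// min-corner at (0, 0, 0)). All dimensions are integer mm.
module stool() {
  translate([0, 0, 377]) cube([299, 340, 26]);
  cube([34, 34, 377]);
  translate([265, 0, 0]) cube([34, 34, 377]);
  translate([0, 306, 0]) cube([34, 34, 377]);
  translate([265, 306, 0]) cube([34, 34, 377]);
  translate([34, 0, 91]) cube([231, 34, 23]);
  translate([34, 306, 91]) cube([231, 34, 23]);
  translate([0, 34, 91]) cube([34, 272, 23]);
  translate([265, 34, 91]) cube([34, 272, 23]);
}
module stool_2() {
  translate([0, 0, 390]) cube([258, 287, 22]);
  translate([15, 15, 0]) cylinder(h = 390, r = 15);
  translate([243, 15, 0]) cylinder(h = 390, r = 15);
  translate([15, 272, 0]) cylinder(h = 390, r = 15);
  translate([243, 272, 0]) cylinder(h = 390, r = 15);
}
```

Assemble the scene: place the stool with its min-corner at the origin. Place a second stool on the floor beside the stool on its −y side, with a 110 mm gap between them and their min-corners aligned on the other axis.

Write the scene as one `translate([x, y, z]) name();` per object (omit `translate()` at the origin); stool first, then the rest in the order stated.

stool();
translate([0, -397, 0]) stool_2();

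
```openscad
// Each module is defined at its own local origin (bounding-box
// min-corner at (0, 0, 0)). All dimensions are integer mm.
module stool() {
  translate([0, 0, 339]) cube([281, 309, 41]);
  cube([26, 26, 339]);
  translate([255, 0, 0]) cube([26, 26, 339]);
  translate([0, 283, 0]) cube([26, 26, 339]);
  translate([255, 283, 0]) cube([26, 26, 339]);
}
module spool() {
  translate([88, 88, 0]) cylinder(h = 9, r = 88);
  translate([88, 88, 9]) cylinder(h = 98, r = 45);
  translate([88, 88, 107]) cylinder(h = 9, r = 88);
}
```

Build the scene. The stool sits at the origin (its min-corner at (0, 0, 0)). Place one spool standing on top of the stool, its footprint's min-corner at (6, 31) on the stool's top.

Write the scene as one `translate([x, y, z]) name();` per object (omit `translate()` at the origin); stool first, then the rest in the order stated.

stool();
translate([6, 31, 380]) spool();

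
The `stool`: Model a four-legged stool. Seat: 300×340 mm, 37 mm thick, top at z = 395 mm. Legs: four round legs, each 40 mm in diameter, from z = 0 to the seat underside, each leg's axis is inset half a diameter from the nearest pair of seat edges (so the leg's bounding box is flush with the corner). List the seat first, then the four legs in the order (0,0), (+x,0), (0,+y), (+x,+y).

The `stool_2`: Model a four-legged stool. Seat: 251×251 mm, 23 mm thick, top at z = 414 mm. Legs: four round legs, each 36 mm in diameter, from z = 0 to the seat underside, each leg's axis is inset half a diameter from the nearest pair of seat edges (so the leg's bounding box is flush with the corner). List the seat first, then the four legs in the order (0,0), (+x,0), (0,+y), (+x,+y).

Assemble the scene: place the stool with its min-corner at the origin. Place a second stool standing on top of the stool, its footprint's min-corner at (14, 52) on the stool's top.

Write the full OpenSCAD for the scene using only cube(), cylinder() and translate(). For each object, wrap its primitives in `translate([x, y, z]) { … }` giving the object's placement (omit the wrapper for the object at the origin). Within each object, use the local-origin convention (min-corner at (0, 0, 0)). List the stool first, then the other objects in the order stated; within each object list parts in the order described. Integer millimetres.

translate([0, 0, 358]) cube([300, 340, 37]);
translate([20, 20, 0]) cylinder(h = 358, r = 20);
translate([280, 20, 0]) cylinder(h = 358, r = 20);
translate([20, 320, 0]) cylinder(h = 358, r = 20);
translate([280, 320, 0]) cylinder(h = 358, r = 20);
translate([14, 52, 395]) {
  translate([0, 0, 391]) cube([251, 251, 23]);
  translate([18, 18, 0]) cylinder(h = 391, r = 18);
  translate([233, 18, 0]) cylinder(h = 391, r = 18);
  translate([18, 233, 0]) cylinder(h = 391, r = 18);
  translate([233, 233, 0]) cylinder(h = 391, r = 18);
}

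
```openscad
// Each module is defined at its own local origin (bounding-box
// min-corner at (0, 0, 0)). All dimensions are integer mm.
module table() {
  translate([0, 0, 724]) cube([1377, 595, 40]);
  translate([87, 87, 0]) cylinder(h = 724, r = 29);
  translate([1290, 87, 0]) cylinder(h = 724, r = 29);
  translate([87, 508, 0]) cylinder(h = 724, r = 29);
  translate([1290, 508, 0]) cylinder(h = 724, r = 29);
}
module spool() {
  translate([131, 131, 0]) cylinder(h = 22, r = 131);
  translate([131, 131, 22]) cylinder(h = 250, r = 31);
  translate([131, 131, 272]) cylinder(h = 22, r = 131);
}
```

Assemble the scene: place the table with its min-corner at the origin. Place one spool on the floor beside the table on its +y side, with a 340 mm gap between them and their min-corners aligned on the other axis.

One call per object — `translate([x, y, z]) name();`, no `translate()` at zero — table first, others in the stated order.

table();
translate([0, 935, 0]) spool();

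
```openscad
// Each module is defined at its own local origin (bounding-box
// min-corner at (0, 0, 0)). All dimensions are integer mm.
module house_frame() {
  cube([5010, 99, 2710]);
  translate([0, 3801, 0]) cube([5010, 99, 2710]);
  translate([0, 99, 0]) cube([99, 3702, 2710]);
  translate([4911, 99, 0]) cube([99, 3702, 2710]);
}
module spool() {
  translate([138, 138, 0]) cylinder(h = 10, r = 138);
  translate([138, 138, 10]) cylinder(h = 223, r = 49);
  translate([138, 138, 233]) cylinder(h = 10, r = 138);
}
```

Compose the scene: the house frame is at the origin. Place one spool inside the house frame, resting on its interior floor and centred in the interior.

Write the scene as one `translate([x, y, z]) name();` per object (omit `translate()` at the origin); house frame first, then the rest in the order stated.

house_frame();
translate([2367, 1812, 0]) spool();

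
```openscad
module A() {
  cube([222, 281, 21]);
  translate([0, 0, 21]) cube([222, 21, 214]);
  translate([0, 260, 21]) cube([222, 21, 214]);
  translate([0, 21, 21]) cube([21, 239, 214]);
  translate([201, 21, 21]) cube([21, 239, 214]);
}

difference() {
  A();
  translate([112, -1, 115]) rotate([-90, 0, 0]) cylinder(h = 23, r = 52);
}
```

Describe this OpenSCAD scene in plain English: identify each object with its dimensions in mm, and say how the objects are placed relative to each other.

A is an open-topped rectangular box: outside dimensions 222×281×235 mm, with a uniform wall and base thickness of 21 mm. The base is a full 222×281 slab on the floor; four walls sit on top of the base. The front and back walls (the −y and +y sides) span the full width; the two side walls fit between them.

The open box has a circular hole of radius 52 mm through its front wall, centred at (x = 112, z = 115).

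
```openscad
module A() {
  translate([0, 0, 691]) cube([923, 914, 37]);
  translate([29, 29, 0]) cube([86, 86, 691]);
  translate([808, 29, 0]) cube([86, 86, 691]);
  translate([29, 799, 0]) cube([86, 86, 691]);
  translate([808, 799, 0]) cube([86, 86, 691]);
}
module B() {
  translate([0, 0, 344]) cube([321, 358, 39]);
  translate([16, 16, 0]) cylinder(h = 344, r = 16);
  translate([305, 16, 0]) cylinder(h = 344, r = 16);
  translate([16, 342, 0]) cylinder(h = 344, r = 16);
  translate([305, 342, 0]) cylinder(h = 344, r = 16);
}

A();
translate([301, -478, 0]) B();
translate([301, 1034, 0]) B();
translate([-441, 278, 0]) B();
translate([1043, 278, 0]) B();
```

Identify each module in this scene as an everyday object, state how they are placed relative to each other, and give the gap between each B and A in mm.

Each stool's nearest face is 120 mm from the table's bounding box.

A is a table. B is a stool. Four stools sit around the table at the −y, +y, −x, +x sides. The gap between each stool and the table is 120 mm.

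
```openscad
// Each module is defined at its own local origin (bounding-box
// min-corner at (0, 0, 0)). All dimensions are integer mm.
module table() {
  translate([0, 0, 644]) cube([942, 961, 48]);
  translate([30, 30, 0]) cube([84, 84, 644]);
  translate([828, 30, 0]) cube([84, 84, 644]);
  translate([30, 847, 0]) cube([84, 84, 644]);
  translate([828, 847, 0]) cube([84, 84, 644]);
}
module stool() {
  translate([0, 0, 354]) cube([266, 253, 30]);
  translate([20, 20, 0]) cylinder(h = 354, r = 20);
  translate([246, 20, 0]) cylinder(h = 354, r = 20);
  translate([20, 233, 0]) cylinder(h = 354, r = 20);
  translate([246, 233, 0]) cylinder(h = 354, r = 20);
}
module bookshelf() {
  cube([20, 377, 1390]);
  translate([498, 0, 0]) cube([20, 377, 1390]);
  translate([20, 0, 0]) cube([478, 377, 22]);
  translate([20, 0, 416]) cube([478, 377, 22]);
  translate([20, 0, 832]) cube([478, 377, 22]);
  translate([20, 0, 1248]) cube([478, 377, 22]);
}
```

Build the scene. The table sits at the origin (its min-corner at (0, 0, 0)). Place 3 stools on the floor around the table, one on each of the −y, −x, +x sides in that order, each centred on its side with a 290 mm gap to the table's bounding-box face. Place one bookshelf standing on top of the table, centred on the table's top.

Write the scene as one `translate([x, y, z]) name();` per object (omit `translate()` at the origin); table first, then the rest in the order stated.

table();
translate([338, -543, 0]) stool();
translate([-556, 354, 0]) stool();
translate([1232, 354, 0]) stool();
translate([212, 292, 692]) bookshelf();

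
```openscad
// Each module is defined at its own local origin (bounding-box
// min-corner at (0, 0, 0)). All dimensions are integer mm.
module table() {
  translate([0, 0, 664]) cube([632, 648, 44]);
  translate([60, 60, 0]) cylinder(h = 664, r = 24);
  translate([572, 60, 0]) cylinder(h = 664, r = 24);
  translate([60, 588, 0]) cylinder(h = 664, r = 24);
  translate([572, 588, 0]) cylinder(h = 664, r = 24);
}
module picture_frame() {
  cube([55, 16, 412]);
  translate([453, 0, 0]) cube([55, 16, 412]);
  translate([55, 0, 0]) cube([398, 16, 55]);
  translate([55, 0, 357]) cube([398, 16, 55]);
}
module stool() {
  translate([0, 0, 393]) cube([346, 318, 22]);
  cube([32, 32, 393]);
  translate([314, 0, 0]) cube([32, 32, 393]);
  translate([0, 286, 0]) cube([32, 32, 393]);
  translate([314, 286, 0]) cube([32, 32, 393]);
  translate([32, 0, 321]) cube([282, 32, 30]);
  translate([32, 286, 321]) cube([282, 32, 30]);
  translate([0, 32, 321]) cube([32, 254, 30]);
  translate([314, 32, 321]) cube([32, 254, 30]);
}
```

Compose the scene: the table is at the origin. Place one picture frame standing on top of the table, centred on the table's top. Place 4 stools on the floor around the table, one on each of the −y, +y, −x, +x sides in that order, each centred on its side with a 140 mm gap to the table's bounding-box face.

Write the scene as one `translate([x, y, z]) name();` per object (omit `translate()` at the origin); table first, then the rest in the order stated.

table();
translate([62, 316, 708]) picture_frame();
translate([143, -458, 0]) stool();
translate([143, 788, 0]) stool();
translate([-486, 165, 0]) stool();
translate([772, 165, 0]) stool();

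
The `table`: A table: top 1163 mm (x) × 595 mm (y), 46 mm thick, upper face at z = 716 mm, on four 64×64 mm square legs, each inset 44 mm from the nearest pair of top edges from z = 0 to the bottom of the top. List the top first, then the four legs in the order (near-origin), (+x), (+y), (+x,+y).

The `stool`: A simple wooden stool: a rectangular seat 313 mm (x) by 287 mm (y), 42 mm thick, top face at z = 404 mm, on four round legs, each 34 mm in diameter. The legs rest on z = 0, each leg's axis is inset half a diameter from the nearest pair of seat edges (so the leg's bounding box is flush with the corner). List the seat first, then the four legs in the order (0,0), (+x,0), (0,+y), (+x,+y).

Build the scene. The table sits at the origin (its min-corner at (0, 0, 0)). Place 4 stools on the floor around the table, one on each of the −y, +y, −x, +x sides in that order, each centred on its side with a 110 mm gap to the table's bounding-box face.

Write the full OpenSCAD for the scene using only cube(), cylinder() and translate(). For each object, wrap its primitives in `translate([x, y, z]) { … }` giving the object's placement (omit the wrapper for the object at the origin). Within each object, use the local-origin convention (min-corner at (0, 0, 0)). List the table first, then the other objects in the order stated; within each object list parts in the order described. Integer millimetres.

translate([0, 0, 670]) cube([1163, 595, 46]);
translate([44, 44, 0]) cube([64, 64, 670]);
translate([1055, 44, 0]) cube([64, 64, 670]);
translate([44, 487, 0]) cube([64, 64, 670]);
translate([1055, 487, 0]) cube([64, 64, 670]);
translate([425, -397, 0]) {
  translate([0, 0, 362]) cube([313, 287, 42]);
  translate([17, 17, 0]) cylinder(h = 362, r = 17);
  translate([296, 17, 0]) cylinder(h = 362, r = 17);
  translate([17, 270, 0]) cylinder(h = 362, r = 17);
  translate([296, 270, 0]) cylinder(h = 362, r = 17);
}
translate([425, 705, 0]) {
  translate([0, 0, 362]) cube([313, 287, 42]);
  translate([17, 17, 0]) cylinder(h = 362, r = 17);
  translate([296, 17, 0]) cylinder(h = 362, r = 17);
  translate([17, 270, 0]) cylinder(h = 362, r = 17);
  translate([296, 270, 0]) cylinder(h = 362, r = 17);
}
translate([-423, 154, 0]) {
  translate([0, 0, 362]) cube([313, 287, 42]);
  translate([17, 17, 0]) cylinder(h = 362, r = 17);
  translate([296, 17, 0]) cylinder(h = 362, r = 17);
  translate([17, 270, 0]) cylinder(h = 362, r = 17);
  translate([296, 270, 0]) cylinder(h = 362, r = 17);
}
translate([1273, 154, 0]) {
  translate([0, 0, 362]) cube([313, 287, 42]);
  translate([17, 17, 0]) cylinder(h = 362, r = 17);
  translate([296, 17, 0]) cylinder(h = 362, r = 17);
  translate([17, 270, 0]) cylinder(h = 362, r = 17);
  translate([296, 270, 0]) cylinder(h = 362, r = 17);
}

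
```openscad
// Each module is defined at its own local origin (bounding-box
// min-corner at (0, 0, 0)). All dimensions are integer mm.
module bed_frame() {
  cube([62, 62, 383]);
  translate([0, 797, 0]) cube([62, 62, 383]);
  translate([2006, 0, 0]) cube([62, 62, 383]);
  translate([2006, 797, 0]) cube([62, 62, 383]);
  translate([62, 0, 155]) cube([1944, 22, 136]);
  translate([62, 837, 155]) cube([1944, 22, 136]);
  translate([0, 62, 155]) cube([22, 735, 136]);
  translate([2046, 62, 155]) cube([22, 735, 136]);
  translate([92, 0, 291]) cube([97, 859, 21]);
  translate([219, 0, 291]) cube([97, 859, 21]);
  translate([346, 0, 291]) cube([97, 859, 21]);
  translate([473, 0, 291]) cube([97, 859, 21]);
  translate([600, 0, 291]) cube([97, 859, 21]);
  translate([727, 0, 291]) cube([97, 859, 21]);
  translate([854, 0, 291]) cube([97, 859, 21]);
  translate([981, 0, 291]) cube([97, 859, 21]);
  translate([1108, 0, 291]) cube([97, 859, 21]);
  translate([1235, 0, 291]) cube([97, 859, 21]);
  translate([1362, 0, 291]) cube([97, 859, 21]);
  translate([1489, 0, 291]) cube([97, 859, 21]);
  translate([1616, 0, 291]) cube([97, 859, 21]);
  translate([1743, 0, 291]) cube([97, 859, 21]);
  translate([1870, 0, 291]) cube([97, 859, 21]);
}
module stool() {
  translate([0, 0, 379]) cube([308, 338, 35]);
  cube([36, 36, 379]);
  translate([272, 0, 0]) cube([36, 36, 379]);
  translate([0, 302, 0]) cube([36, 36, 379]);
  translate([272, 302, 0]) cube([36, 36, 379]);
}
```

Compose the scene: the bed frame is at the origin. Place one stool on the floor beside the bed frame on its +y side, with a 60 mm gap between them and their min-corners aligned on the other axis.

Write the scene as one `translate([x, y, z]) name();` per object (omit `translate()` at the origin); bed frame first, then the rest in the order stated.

bed_frame();
translate([0, 919, 0]) stool();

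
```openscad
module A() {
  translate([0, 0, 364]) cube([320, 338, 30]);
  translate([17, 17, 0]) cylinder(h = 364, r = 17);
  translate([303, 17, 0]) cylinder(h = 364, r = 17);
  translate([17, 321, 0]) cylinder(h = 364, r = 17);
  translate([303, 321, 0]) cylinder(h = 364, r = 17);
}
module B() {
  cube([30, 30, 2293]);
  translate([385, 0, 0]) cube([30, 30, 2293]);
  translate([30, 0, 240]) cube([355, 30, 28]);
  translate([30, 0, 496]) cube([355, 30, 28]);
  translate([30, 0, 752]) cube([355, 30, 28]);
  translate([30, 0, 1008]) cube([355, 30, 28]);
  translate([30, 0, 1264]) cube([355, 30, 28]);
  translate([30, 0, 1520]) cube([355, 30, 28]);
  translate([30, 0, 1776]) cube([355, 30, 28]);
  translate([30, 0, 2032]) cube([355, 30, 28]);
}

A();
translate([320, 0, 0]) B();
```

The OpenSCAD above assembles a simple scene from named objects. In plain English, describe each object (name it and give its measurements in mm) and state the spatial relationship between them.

A is a four-legged stool. The seat is a 320×338×30 mm slab whose top surface is at z = 394 mm; four round legs, each 34 mm in diameter, run from the floor (z = 0) to the underside of the seat, each leg's axis is inset half a diameter from the nearest pair of seat edges (so the leg's bounding box is flush with the corner).

B is a wooden ladder with two side rails of 30×30 mm section and 2293 mm height, set 415 mm apart overall. Between them run 8 rectangular rungs (30 mm deep, 28 mm thick), front faces flush with the rails' −y face. The bottom of the first rung is 240 mm above the floor and each subsequent rung is 256 mm higher than the one below.

The ladder is against the stool's +x side, with their −y faces flush.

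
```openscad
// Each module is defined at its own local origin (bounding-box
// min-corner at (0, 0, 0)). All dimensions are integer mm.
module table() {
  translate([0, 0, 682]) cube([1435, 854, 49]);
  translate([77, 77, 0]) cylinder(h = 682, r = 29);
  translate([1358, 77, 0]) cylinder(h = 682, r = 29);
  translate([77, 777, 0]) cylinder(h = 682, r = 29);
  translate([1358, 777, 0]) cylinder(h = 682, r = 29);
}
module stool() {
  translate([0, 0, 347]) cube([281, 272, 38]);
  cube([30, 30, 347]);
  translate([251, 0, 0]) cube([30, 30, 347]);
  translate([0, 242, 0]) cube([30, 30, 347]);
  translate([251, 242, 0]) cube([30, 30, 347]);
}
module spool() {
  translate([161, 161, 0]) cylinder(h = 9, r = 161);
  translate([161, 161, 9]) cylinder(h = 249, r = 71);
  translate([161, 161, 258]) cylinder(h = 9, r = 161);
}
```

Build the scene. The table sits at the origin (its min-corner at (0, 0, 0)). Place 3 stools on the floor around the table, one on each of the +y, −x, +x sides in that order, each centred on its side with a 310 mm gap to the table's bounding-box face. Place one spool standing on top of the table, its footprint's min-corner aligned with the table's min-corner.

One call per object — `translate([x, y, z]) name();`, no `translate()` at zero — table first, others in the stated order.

table();
translate([577, 1164, 0]) stool();
translate([-591, 291, 0]) stool();
translate([1745, 291, 0]) stool();
translate([0, 0, 731]) spool();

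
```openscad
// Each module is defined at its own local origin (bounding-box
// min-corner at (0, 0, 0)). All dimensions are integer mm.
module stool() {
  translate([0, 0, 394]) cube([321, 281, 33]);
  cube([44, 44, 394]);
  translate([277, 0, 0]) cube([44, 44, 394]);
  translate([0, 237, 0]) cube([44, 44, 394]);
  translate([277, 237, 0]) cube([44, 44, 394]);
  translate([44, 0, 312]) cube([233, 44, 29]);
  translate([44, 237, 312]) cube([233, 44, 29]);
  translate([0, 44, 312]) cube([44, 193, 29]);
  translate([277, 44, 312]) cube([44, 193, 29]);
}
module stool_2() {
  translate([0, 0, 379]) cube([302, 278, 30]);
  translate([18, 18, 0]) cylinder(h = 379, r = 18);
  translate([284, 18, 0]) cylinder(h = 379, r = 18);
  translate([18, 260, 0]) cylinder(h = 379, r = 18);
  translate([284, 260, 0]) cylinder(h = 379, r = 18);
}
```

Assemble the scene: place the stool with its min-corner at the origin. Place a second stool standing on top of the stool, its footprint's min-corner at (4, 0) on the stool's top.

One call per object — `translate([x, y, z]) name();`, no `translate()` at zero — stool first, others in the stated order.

stool();
translate([4, 0, 427]) stool_2();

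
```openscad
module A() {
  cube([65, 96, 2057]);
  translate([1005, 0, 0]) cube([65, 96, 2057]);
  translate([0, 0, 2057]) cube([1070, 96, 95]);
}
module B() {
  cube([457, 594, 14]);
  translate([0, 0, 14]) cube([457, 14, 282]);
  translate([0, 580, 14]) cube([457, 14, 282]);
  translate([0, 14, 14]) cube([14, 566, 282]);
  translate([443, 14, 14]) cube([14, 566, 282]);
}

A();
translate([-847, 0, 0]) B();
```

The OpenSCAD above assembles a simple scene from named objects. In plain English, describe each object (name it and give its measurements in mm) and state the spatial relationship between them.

A is a door frame. The clear opening is 940 mm wide and 2057 mm high. Two 65 mm wide jambs, 96 mm deep, stand either side of the opening from the floor to the top of the opening. A 95 mm thick head sits across the top of both jambs, spanning the full outside width of the frame.

B is an open-topped rectangular box: outside dimensions 457×594×296 mm, with a uniform wall and base thickness of 14 mm. The base is a full 457×594 slab on the floor; four walls sit on top of the base. The front and back walls (the −y and +y sides) span the full width; the two side walls fit between them.

The open box is on the floor beside the door frame on its −x side.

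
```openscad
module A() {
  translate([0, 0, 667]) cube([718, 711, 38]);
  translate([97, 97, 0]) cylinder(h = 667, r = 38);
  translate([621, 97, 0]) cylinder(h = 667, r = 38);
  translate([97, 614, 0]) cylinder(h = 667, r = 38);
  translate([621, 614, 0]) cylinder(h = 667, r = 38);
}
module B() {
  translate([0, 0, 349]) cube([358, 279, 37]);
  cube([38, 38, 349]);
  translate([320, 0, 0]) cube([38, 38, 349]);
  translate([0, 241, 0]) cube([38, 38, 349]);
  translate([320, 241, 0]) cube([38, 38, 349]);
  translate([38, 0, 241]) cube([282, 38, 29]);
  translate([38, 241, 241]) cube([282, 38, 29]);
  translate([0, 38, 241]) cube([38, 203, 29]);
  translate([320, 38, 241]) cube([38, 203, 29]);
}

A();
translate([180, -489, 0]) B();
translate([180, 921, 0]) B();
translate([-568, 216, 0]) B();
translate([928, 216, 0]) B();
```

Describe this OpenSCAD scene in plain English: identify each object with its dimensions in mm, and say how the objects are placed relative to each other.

A is a rectangular dining table. The top is 718×711×38 mm with its upper surface at z = 705 mm. It stands on four round legs of 76 mm diameter, each leg's bounding box inset 59 mm from the nearest pair of top edges, running from the floor to the underside of the top.

B is a four-legged stool. The seat is 358×279 mm, 37 mm thick, top at z = 386 mm. It stands on four square legs, each 38×38 mm in cross-section, from z = 0 to the seat underside, each flush with a corner of the seat. Four stretchers, 38 mm wide and 29 mm tall, connect adjacent legs with their undersides at z = 241 mm, each running between the inner faces of the legs it joins and aligned with the legs' outer faces on the other axis.

Four stools sit around the table at the −y, +y, −x, +x sides.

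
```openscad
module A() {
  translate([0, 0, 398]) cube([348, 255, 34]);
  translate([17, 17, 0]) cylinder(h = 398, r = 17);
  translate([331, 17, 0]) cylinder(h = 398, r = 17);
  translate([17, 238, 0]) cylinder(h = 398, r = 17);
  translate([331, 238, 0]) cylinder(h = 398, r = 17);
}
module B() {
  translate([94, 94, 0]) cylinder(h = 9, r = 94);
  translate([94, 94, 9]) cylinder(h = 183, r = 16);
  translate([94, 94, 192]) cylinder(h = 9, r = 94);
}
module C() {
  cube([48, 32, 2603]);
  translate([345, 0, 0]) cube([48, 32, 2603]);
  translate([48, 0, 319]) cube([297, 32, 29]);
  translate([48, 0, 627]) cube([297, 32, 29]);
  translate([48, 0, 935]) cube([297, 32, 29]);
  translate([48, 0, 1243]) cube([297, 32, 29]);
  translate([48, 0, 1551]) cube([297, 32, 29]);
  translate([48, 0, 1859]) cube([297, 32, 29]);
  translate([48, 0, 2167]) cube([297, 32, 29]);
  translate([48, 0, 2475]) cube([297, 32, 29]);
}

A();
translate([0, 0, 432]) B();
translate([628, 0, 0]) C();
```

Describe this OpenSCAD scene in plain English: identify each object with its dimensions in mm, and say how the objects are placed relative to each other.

A is a simple wooden stool: a rectangular seat 348 mm (x) by 255 mm (y), 34 mm thick, top face at z = 432 mm, on four round legs, each 34 mm in diameter. The legs rest on z = 0, each leg's axis is inset half a diameter from the nearest pair of seat edges (so the leg's bounding box is flush with the corner).

B is a spool: two coaxial disc flanges of radius 94 mm and thickness 9 mm, joined by a core cylinder of radius 16 mm and height 183 mm. The lower flange rests on z = 0 and the three cylinders share a vertical axis.

C is a wooden ladder with two side rails of 48×32 mm section and 2603 mm height, set 393 mm apart overall. Between them run 8 rectangular rungs (32 mm deep, 29 mm thick), front faces flush with the rails' −y face. The bottom of the first rung is 319 mm above the floor and each subsequent rung is 308 mm higher than the one below.

The spool is on top of the stool. The ladder is on the floor beside the stool on its +x side.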